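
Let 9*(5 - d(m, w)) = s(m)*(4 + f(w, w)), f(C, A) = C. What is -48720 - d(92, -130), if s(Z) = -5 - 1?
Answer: -48641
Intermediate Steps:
s(Z) = -6
d(m, w) = 23/3 + 2*w/3 (d(m, w) = 5 - (-2)*(4 + w)/3 = 5 - (-24 - 6*w)/9 = 5 + (8/3 + 2*w/3) = 23/3 + 2*w/3)
-48720 - d(92, -130) = -48720 - (23/3 + (2/3)*(-130)) = -48720 - (23/3 - 260/3) = -48720 - 1*(-79) = -48720 + 79 = -48641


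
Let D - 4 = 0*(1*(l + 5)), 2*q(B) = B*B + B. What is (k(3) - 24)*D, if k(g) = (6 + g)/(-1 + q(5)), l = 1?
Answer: -654/7 ≈ -93.429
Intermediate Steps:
q(B) = B/2 + B²/2 (q(B) = (B*B + B)/2 = (B² + B)/2 = (B + B²)/2 = B/2 + B²/2)
D = 4 (D = 4 + 0*(1*(1 + 5)) = 4 + 0*(1*6) = 4 + 0*6 = 4 + 0 = 4)
k(g) = 3/7 + g/14 (k(g) = (6 + g)/(-1 + (½)*5*(1 + 5)) = (6 + g)/(-1 + (½)*5*6) = (6 + g)/(-1 + 15) = (6 + g)/14 = (6 + g)*(1/14) = 3/7 + g/14)
(k(3) - 24)*D = ((3/7 + (1/14)*3) - 24)*4 = ((3/7 + 3/14) - 24)*4 = (9/14 - 24)*4 = -327/14*4 = -654/7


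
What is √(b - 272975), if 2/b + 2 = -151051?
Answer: I*√6228472979938881/151053 ≈ 522.47*I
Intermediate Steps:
b = -2/151053 (b = 2/(-2 - 151051) = 2/(-151053) = 2*(-1/151053) = -2/151053 ≈ -1.3240e-5)
√(b - 272975) = √(-2/151053 - 272975) = √(-41233692677/151053) = I*√6228472979938881/151053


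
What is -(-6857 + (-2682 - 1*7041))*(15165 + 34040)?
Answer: 815818900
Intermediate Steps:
-(-6857 + (-2682 - 1*7041))*(15165 + 34040) = -(-6857 + (-2682 - 7041))*49205 = -(-6857 - 9723)*49205 = -(-16580)*49205 = -1*(-815818900) = 815818900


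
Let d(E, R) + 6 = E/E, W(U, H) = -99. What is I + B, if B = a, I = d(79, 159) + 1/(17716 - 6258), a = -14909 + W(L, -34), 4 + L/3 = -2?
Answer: -172018953/11458 ≈ -15013.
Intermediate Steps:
L = -18 (L = -12 + 3*(-2) = -12 - 6 = -18)
d(E, R) = -5 (d(E, R) = -6 + E/E = -6 + 1 = -5)
a = -15008 (a = -14909 - 99 = -15008)
I = -57289/11458 (I = -5 + 1/(17716 - 6258) = -5 + 1/11458 = -57289/11458 ≈ -4.9999)
B = -15008
I + B = -57289/11458 - 15008 = -172018953/11458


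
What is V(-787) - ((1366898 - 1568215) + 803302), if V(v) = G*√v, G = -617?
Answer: -601985 - 617*I*√787 ≈ -6.0199e+5 - 17309.0*I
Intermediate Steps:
V(v) = -617*√v
V(-787) - ((1366898 - 1568215) + 803302) = -617*I*√787 - ((1366898 - 1568215) + 803302) = -617*I*√787 - (-201317 + 803302) = -617*I*√787 - 1*601985 = -617*I*√787 - 601985 = -601985 - 617*I*√787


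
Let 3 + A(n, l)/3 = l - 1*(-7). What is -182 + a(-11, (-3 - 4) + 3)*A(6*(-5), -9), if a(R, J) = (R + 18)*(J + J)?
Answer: 658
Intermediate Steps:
a(R, J) = 2*J*(18 + R) (a(R, J) = (18 + R)*(2*J) = 2*J*(18 + R))
A(n, l) = 12 + 3*l (A(n, l) = -9 + 3*(l - 1*(-7)) = -9 + 3*(l + 7) = -9 + 3*(7 + l) = -9 + (21 + 3*l) = 12 + 3*l)
-182 + a(-11, (-3 - 4) + 3)*A(6*(-5), -9) = -182 + (2*((-3 - 4) + 3)*(18 - 11))*(12 + 3*(-9)) = -182 + (2*(-7 + 3)*7)*(12 - 27) = -182 + (2*(-4)*7)*(-15) = -182 - 56*(-15) = -182 + 840 = 658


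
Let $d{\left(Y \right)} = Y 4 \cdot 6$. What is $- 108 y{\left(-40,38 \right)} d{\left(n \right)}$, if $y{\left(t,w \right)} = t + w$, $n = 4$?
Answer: $20736$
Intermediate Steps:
$d{\left(Y \right)} = 24 Y$ ($d{\left(Y \right)} = 4 Y 6 = 24 Y$)
$- 108 y{\left(-40,38 \right)} d{\left(n \right)} = - 108 \left(-40 + 38\right) 24 \cdot 4 = \left(-108\right) \left(-2\right) 96 = 216 \cdot 96 = 20736$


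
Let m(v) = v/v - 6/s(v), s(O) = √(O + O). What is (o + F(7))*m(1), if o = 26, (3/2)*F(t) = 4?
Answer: 86/3 - 86*√2 ≈ -92.956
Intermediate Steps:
s(O) = √2*√O (s(O) = √(2*O) = √2*√O)
F(t) = 8/3 (F(t) = (⅔)*4 = 8/3)
m(v) = 1 - 3*√2/√v (m(v) = v/v - 6*√2/(2*√v) = 1 - 3*√2/√v)
(o + F(7))*m(1) = (26 + 8/3)*(1 - 3*√2/√1) = 86*(1 - 3*√2*1)/3 = 86*(1 - 3*√2)/3 = 86/3 - 86*√2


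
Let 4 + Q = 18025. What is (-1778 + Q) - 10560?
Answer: 5683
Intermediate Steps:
Q = 18021 (Q = -4 + 18025 = 18021)
(-1778 + Q) - 10560 = (-1778 + 18021) - 10560 = 16243 - 10560 = 5683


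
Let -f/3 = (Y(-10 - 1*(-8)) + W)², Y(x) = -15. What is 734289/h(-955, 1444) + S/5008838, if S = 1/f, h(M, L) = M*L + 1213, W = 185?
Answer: -106292311275119069/199445028483887400 ≈ -0.53294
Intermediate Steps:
f = -86700 (f = -3*(-15 + 185)² = -3*170² = -3*28900 = -86700)
h(M, L) = 1213 + L*M (h(M, L) = L*M + 1213 = 1213 + L*M)
S = -1/86700 (S = 1/(-86700) = -1/86700 ≈ -1.1534e-5)
734289/h(-955, 1444) + S/5008838 = 734289/(1213 + 1444*(-955)) - 1/86700/5008838 = 734289/(1213 - 1379020) - 1/86700*1/5008838 = 734289/(-1377807) - 1/434266254600 = 734289*(-1/1377807) - 1/434266254600 = -244763/459269 - 1/434266254600 = -106292311275119069/199445028483887400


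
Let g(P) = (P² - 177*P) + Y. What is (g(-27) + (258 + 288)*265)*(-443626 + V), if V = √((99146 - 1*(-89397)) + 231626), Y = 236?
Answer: -66736433684 + 150434*√420169 ≈ -6.6639e+10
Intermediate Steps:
g(P) = 236 + P² - 177*P (g(P) = (P² - 177*P) + 236 = 236 + P² - 177*P)
V = √420169 (V = √((99146 + 89397) + 231626) = √(188543 + 231626) = √420169 ≈ 648.20)
(g(-27) + (258 + 288)*265)*(-443626 + V) = ((236 + (-27)² - 177*(-27)) + (258 + 288)*265)*(-443626 + √420169) = ((236 + 729 + 4779) + 546*265)*(-443626 + √420169) = (5744 + 144690)*(-443626 + √420169) = 150434*(-443626 + √420169) = -66736433684 + 150434*√420169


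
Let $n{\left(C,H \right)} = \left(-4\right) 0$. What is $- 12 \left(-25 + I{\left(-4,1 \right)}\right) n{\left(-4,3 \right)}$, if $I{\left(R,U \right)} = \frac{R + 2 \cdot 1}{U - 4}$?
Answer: $0$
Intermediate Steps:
$I{\left(R,U \right)} = \frac{2 + R}{-4 + U}$ ($I{\left(R,U \right)} = \frac{R + 2}{-4 + U} = \frac{2 + R}{-4 + U}$)
$n{\left(C,H \right)} = 0$
$- 12 \left(-25 + I{\left(-4,1 \right)}\right) n{\left(-4,3 \right)} = - 12 \left(-25 + \frac{2 - 4}{-4 + 1}\right) 0 = - 12 \left(-25 + \frac{1}{-3} \left(-2\right)\right) 0 = - 12 \left(-25 - - \frac{2}{3}\right) 0 = - 12 \left(-25 + \frac{2}{3}\right) 0 = \left(-12\right) \left(- \frac{73}{3}\right) 0 = 292 \cdot 0 = 0$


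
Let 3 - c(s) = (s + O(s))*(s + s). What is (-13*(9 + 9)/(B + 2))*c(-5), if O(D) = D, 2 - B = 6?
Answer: -11349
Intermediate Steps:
B = -4 (B = 2 - 1*6 = 2 - 6 = -4)
c(s) = 3 - 4*s² (c(s) = 3 - (s + s)*(s + s) = 3 - 2*s*2*s = 3 - 4*s²)
(-13*(9 + 9)/(B + 2))*c(-5) = (-13*(9 + 9)/(-4 + 2))*(3 - 4*(-5)²) = (-234/(-2))*(3 - 4*25) = (-234*(-1)/2)*(3 - 100) = -13*(-9)*(-97) = 117*(-97) = -11349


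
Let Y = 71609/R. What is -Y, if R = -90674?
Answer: 71609/90674 ≈ 0.78974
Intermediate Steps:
Y = -71609/90674 (Y = 71609/(-90674) = 71609*(-1/90674) = -71609/90674 ≈ -0.78974)
-Y = -1*(-71609/90674) = 71609/90674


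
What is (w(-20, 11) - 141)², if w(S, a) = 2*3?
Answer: 18225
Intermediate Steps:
w(S, a) = 6
(w(-20, 11) - 141)² = (6 - 141)² = (-135)² = 18225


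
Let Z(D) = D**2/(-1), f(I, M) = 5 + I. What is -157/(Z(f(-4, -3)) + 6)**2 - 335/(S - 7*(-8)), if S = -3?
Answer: -16696/1325 ≈ -12.601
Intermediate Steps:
Z(D) = -D**2
-157/(Z(f(-4, -3)) + 6)**2 - 335/(S - 7*(-8)) = -157/(-(5 - 4)**2 + 6)**2 - 335/(-3 - 7*(-8)) = -157/(-1*1**2 + 6)**2 - 335/(-3 + 56) = -157/(-1*1 + 6)**2 - 335/53 = -157/(-1 + 6)**2 - 335*1/53 = -157/(5**2) - 335/53 = -157/25 - 335/53 = -16696/1325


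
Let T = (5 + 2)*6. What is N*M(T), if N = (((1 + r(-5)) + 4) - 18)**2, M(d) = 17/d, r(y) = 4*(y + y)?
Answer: 47753/42 ≈ 1137.0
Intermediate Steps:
r(y) = 8*y (r(y) = 4*(2*y) = 8*y)
T = 42 (T = 7*6 = 42)
N = 2809 (N = (((1 + 8*(-5)) + 4) - 18)**2 = (((1 - 40) + 4) - 18)**2 = ((-39 + 4) - 18)**2 = (-35 - 18)**2 = (-53)**2 = 2809)
N*M(T) = 2809*(17/42) = 47753/42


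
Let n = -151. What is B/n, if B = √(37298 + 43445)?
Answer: -√80743/151 ≈ -1.8818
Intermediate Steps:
B = √80743 ≈ 284.15
B/n = √80743/(-151) = √80743*(-1/151) = -√80743/151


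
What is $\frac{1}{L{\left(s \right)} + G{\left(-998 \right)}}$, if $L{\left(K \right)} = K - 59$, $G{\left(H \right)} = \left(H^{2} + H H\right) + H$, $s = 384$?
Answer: $\frac{1}{1991335} \approx 5.0218 \cdot 10^{-7}$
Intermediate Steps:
$G{\left(H \right)} = H + 2 H^{2}$ ($G{\left(H \right)} = \left(H^{2} + H^{2}\right) + H = 2 H^{2} + H = H + 2 H^{2}$)
$L{\left(K \right)} = -59 + K$ ($L{\left(K \right)} = K - 59 = -59 + K$)
$\frac{1}{L{\left(s \right)} + G{\left(-998 \right)}} = \frac{1}{\left(-59 + 384\right) - 998 \left(1 + 2 \left(-998\right)\right)} = \frac{1}{325 - 998 \left(1 - 1996\right)} = \frac{1}{325 - -1991010} = \frac{1}{325 + 1991010} = \frac{1}{1991335}$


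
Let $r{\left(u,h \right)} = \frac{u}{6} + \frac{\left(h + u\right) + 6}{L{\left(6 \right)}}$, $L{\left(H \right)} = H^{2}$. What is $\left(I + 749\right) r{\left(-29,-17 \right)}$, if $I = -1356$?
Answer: $\frac{64949}{18} \approx 3608.3$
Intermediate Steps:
$r{\left(u,h \right)} = \frac{1}{6} + \frac{h}{36} + \frac{7 u}{36}$ ($r{\left(u,h \right)} = \frac{u}{6} + \frac{\left(h + u\right) + 6}{6^{2}} = u \frac{1}{6} + \frac{6 + h + u}{36} = \frac{u}{6} + \left(6 + h + u\right) \frac{1}{36} = \frac{u}{6} + \left(\frac{1}{6} + \frac{h}{36} + \frac{u}{36}\right) = \frac{1}{6} + \frac{h}{36} + \frac{7 u}{36}$)
$\left(I + 749\right) r{\left(-29,-17 \right)} = \left(-1356 + 749\right) \left(\frac{1}{6} + \frac{1}{36} \left(-17\right) + \frac{7}{36} \left(-29\right)\right) = - 607 \left(\frac{1}{6} - \frac{17}{36} - \frac{203}{36}\right) = \left(-607\right) \left(- \frac{107}{18}\right) = \frac{64949}{18}$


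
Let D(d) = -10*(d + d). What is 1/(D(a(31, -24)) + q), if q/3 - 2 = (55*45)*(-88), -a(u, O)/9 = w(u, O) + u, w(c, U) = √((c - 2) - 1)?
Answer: -107969/69943678566 - 10*√7/11657279761 ≈ -1.5459e-6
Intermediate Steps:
w(c, U) = √(-3 + c) (w(c, U) = √((-2 + c) - 1) = √(-3 + c))
a(u, O) = -9*u - 9*√(-3 + u) (a(u, O) = -9*(√(-3 + u) + u) = -9*(u + √(-3 + u)) = -9*u - 9*√(-3 + u))
D(d) = -20*d
q = -653394 (q = 6 + 3*((55*45)*(-88)) = 6 + 3*(2475*(-88)) = 6 + 3*(-217800) = 6 - 653400 = -653394)
1/(D(a(31, -24)) + q) = 1/(-20*(-9*31 - 9*√(-3 + 31)) - 653394) = 1/(-20*(-279 - 18*√7) - 653394) = 1/((5580 + 360*√7) - 653394) = 1/(-647814 + 360*√7)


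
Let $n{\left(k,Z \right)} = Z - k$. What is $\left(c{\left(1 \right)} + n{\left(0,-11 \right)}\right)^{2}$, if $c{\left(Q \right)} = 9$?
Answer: $4$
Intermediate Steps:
$\left(c{\left(1 \right)} + n{\left(0,-11 \right)}\right)^{2} = \left(9 - 11\right)^{2} = \left(-2\right)^{2} = 4$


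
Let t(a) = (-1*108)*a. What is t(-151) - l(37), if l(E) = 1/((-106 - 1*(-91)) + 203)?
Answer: 3065903/188 ≈ 16308.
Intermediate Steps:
l(E) = 1/188 (l(E) = 1/((-106 + 91) + 203) = 1/(-15 + 203) = 1/188)
t(a) = -108*a
t(-151) - l(37) = -108*(-151) - 1*1/188 = 16308 - 1/188 = 3065903/188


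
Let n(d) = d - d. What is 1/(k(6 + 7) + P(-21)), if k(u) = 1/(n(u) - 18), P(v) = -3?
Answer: -18/55 ≈ -0.32727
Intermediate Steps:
n(d) = 0
k(u) = -1/18 (k(u) = 1/(0 - 18) = 1/(-18) = -1/18)
1/(k(6 + 7) + P(-21)) = 1/(-1/18 - 3) = 1/(-55/18) = -18/55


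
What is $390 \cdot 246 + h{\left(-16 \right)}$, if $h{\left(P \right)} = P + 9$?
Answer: $95933$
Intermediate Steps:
$h{\left(P \right)} = 9 + P$
$390 \cdot 246 + h{\left(-16 \right)} = 390 \cdot 246 + \left(9 - 16\right) = 95940 - 7 = 95933$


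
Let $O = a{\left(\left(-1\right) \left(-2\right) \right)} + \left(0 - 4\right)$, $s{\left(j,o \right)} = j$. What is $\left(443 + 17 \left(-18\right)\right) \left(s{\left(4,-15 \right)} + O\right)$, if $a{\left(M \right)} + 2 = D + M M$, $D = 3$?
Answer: $685$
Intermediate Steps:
$a{\left(M \right)} = 1 + M^{2}$ ($a{\left(M \right)} = -2 + \left(3 + M M\right) = -2 + \left(3 + M^{2}\right) = 1 + M^{2}$)
$O = 1$ ($O = \left(1 + \left(\left(-1\right) \left(-2\right)\right)^{2}\right) + \left(0 - 4\right) = \left(1 + 2^{2}\right) + \left(0 - 4\right) = \left(1 + 4\right) - 4 = 5 - 4 = 1$)
$\left(443 + 17 \left(-18\right)\right) \left(s{\left(4,-15 \right)} + O\right) = \left(443 + 17 \left(-18\right)\right) \left(4 + 1\right) = \left(443 - 306\right) 5 = 137 \cdot 5 = 685$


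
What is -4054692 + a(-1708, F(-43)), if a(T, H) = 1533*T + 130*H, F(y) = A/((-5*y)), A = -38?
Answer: -286942396/43 ≈ -6.6731e+6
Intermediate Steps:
F(y) = 38/(5*y) (F(y) = -38*(-1/(5*y)) = -(-38)/(5*y) = 38/(5*y))
a(T, H) = 130*H + 1533*T
-4054692 + a(-1708, F(-43)) = -4054692 + (130*((38/5)/(-43)) + 1533*(-1708)) = -4054692 + (130*((38/5)*(-1/43)) - 2618364) = -4054692 + (130*(-38/215) - 2618364) = -4054692 + (-988/43 - 2618364) = -4054692 - 112590640/43 = -286942396/43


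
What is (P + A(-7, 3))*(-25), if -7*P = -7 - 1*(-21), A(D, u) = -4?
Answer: 150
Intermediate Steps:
P = -2 (P = -(-7 - 1*(-21))/7 = -(-7 + 21)/7 = -1/7*14 = -2)
(P + A(-7, 3))*(-25) = (-2 - 4)*(-25) = -6*(-25) = 150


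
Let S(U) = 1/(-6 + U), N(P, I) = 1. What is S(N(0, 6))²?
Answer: 1/25 ≈ 0.040000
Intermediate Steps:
S(N(0, 6))² = (1/(-6 + 1))² = (1/(-5))² = (-⅕)² = 1/25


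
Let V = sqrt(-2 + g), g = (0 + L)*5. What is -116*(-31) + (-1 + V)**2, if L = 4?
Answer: 3615 - 6*sqrt(2) ≈ 3606.5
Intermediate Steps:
g = 20 (g = (0 + 4)*5 = 4*5 = 20)
V = 3*sqrt(2) (V = sqrt(-2 + 20) = sqrt(18) = 3*sqrt(2) ≈ 4.2426)
-116*(-31) + (-1 + V)**2 = -116*(-31) + (-1 + 3*sqrt(2))**2 = 3596 + (-1 + 3*sqrt(2))**2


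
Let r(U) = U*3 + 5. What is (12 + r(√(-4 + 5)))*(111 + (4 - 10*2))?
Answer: 1900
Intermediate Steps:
r(U) = 5 + 3*U (r(U) = 3*U + 5 = 5 + 3*U)
(12 + r(√(-4 + 5)))*(111 + (4 - 10*2)) = (12 + (5 + 3*√(-4 + 5)))*(111 + (4 - 10*2)) = (12 + (5 + 3*√1))*(111 + (4 - 1*20)) = (12 + (5 + 3*1))*(111 + (4 - 20)) = (12 + (5 + 3))*(111 - 16) = (12 + 8)*95 = 20*95 = 1900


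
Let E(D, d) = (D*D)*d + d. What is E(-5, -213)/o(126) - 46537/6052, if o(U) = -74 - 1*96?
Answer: 753079/30260 ≈ 24.887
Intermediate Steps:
E(D, d) = d + d*D**2 (E(D, d) = D**2*d + d = d*D**2 + d = d + d*D**2)
o(U) = -170 (o(U) = -74 - 96 = -170)
E(-5, -213)/o(126) - 46537/6052 = -213*(1 + (-5)**2)/(-170) - 46537/6052 = -213*(1 + 25)*(-1/170) - 46537*1/6052 = -213*26*(-1/170) - 46537/6052 = -5538*(-1/170) - 46537/6052 = 2769/85 - 46537/6052 = 753079/30260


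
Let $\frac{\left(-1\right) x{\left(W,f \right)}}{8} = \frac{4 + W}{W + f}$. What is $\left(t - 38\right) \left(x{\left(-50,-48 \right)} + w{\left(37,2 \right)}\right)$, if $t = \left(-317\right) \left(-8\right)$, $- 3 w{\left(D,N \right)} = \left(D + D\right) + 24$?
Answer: $- \frac{13374292}{147} \approx -90982.0$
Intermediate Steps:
$x{\left(W,f \right)} = - \frac{8 \left(4 + W\right)}{W + f}$ ($x{\left(W,f \right)} = - 8 \frac{4 + W}{W + f} = - \frac{8 \left(4 + W\right)}{W + f}$)
$w{\left(D,N \right)} = -8 - \frac{2 D}{3}$ ($w{\left(D,N \right)} = - \frac{\left(D + D\right) + 24}{3} = - \frac{2 D + 24}{3} = - \frac{24 + 2 D}{3} = -8 - \frac{2 D}{3}$)
$t = 2536$
$\left(t - 38\right) \left(x{\left(-50,-48 \right)} + w{\left(37,2 \right)}\right) = \left(2536 - 38\right) \left(\frac{8 \left(-4 - -50\right)}{-50 - 48} - \frac{98}{3}\right) = 2498 \left(\frac{8 \left(-4 + 50\right)}{-98} - \frac{98}{3}\right) = 2498 \left(8 \left(- \frac{1}{98}\right) 46 - \frac{98}{3}\right) = 2498 \left(- \frac{184}{49} - \frac{98}{3}\right) = 2498 \left(- \frac{5354}{147}\right) = - \frac{13374292}{147}$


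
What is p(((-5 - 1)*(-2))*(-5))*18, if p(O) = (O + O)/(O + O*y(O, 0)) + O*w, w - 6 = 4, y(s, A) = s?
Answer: -637236/59 ≈ -10801.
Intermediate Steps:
w = 10 (w = 6 + 4 = 10)
p(O) = 10*O + 2*O/(O + O²) (p(O) = (O + O)/(O + O*O) + O*10 = (2*O)/(O + O²) + 10*O = 2*O/(O + O²) + 10*O = 10*O + 2*O/(O + O²))
p(((-5 - 1)*(-2))*(-5))*18 = (2*(1 + 5*(((-5 - 1)*(-2))*(-5)) + 5*(((-5 - 1)*(-2))*(-5))²)/(1 + ((-5 - 1)*(-2))*(-5)))*18 = (2*(1 + 5*(-6*(-2)*(-5)) + 5*(-6*(-2)*(-5))²)/(1 - 6*(-2)*(-5)))*18 = (2*(1 + 5*(12*(-5)) + 5*(12*(-5))²)/(1 + 12*(-5)))*18 = (2*(1 + 5*(-60) + 5*(-60)²)/(1 - 60))*18 = (2*(1 - 300 + 5*3600)/(-59))*18 = (2*(-1/59)*(1 - 300 + 18000))*18 = (2*(-1/59)*17701)*18 = -35402/59*18 = -637236/59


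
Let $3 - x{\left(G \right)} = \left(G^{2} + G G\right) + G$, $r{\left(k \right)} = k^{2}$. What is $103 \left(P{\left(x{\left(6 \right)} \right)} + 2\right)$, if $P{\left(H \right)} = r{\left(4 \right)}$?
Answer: $1854$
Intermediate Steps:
$x{\left(G \right)} = 3 - G - 2 G^{2}$ ($x{\left(G \right)} = 3 - \left(\left(G^{2} + G G\right) + G\right) = 3 - \left(\left(G^{2} + G^{2}\right) + G\right) = 3 - \left(2 G^{2} + G\right) = 3 - \left(G + 2 G^{2}\right) = 3 - G - 2 G^{2}$)
$P{\left(H \right)} = 16$ ($P{\left(H \right)} = 4^{2} = 16$)
$103 \left(P{\left(x{\left(6 \right)} \right)} + 2\right) = 103 \left(16 + 2\right) = 103 \cdot 18 = 1854$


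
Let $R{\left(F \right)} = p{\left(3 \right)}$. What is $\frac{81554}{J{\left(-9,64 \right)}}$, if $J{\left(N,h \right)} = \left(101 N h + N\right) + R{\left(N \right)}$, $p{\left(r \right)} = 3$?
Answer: $- \frac{40777}{29091} \approx -1.4017$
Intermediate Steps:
$R{\left(F \right)} = 3$
$J{\left(N,h \right)} = 3 + N + 101 N h$ ($J{\left(N,h \right)} = \left(101 N h + N\right) + 3 = \left(N + 101 N h\right) + 3 = 3 + N + 101 N h$)
$\frac{81554}{J{\left(-9,64 \right)}} = \frac{81554}{3 - 9 + 101 \left(-9\right) 64} = \frac{81554}{3 - 9 - 58176} = \frac{81554}{-58182} = 81554 \left(- \frac{1}{58182}\right) = - \frac{40777}{29091}$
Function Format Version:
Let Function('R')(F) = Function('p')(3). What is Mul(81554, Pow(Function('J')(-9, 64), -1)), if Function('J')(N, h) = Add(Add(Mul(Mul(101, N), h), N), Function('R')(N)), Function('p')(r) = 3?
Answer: Rational(-40777, 29091) ≈ -1.4017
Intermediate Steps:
Function('R')(F) = 3
Function('J')(N, h) = Add(3, N, Mul(101, N, h)) (Function('J')(N, h) = Add(Add(Mul(Mul(101, N), h), N), 3) = Add(Add(Mul(101, N, h), N), 3) = Add(Add(N, Mul(101, N, h)), 3) = Add(3, N, Mul(101, N, h)))
Mul(81554, Pow(Function('J')(-9, 64), -1)) = Mul(81554, Pow(Add(3, -9, Mul(101, -9, 64)), -1)) = Mul(81554, Pow(Add(3, -9, -58176), -1)) = Mul(81554, Pow(-58182, -1)) = Mul(81554, Rational(-1, 58182)) = Rational(-40777, 29091)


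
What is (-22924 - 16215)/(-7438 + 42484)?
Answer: -39139/35046 ≈ -1.1168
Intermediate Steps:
(-22924 - 16215)/(-7438 + 42484) = -39139/35046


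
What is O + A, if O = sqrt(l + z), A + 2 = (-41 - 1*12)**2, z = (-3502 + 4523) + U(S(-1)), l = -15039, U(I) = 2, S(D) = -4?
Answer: 2807 + 8*I*sqrt(219) ≈ 2807.0 + 118.39*I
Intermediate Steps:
z = 1023 (z = (-3502 + 4523) + 2 = 1021 + 2 = 1023)
A = 2807 (A = -2 + (-41 - 1*12)**2 = -2 + (-41 - 12)**2 = -2 + (-53)**2 = -2 + 2809 = 2807)
O = 8*I*sqrt(219) (O = sqrt(-15039 + 1023) = sqrt(-14016) = 8*I*sqrt(219) ≈ 118.39*I)
O + A = 8*I*sqrt(219) + 2807 = 2807 + 8*I*sqrt(219)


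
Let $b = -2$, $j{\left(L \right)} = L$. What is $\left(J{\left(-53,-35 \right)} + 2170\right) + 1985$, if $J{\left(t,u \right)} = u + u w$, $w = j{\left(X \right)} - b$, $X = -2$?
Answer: $4120$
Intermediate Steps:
$w = 0$ ($w = -2 - -2 = -2 + 2 = 0$)
$J{\left(t,u \right)} = u$ ($J{\left(t,u \right)} = u + u 0 = u + 0 = u$)
$\left(J{\left(-53,-35 \right)} + 2170\right) + 1985 = \left(-35 + 2170\right) + 1985 = 2135 + 1985 = 4120$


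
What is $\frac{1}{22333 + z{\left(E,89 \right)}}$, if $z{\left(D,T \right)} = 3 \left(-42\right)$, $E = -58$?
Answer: $\frac{1}{22207} \approx 4.5031 \cdot 10^{-5}$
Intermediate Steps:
$z{\left(D,T \right)} = -126$
$\frac{1}{22333 + z{\left(E,89 \right)}} = \frac{1}{22333 - 126} = \frac{1}{22207}$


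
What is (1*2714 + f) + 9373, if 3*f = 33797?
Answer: 70058/3 ≈ 23353.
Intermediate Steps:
f = 33797/3 (f = (⅓)*33797 = 33797/3 ≈ 11266.)
(1*2714 + f) + 9373 = (1*2714 + 33797/3) + 9373 = (2714 + 33797/3) + 9373 = 41939/3 + 9373 = 70058/3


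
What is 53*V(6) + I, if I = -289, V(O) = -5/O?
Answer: -1999/6 ≈ -333.17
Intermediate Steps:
53*V(6) + I = 53*(-5/6) - 289 = -265/6 - 289 = -1999/6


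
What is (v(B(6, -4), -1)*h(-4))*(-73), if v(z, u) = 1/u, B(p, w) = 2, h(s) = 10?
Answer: 730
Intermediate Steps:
(v(B(6, -4), -1)*h(-4))*(-73) = (10/(-1))*(-73) = -1*10*(-73) = -10*(-73) = 730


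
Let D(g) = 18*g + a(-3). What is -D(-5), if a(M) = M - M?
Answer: 90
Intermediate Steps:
a(M) = 0
D(g) = 18*g (D(g) = 18*g + 0 = 18*g)
-D(-5) = -18*(-5) = -1*(-90) = 90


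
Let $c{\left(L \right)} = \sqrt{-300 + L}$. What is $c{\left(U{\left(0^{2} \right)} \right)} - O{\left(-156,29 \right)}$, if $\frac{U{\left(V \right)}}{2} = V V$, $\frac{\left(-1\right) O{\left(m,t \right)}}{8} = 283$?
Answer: $2264 + 10 i \sqrt{3} \approx 2264.0 + 17.32 i$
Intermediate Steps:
$O{\left(m,t \right)} = -2264$ ($O{\left(m,t \right)} = \left(-8\right) 283 = -2264$)
$U{\left(V \right)} = 2 V^{2}$ ($U{\left(V \right)} = 2 V V = 2 V^{2}$)
$c{\left(U{\left(0^{2} \right)} \right)} - O{\left(-156,29 \right)} = \sqrt{-300 + 2 \left(0^{2}\right)^{2}} - -2264 = \sqrt{-300 + 2 \cdot 0^{2}} + 2264 = \sqrt{-300 + 2 \cdot 0} + 2264 = \sqrt{-300 + 0} + 2264 = \sqrt{-300} + 2264 = 10 i \sqrt{3} + 2264 = 2264 + 10 i \sqrt{3}$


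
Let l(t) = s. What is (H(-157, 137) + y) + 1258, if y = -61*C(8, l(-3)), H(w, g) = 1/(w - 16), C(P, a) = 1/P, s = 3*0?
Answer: 1730511/1384 ≈ 1250.4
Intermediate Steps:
s = 0
l(t) = 0
H(w, g) = 1/(-16 + w)
y = -61/8 ≈ -7.6250
(H(-157, 137) + y) + 1258 = (1/(-16 - 157) - 61/8) + 1258 = (1/(-173) - 61/8) + 1258 = (-1/173 - 61/8) + 1258 = -10561/1384 + 1258 = 1730511/1384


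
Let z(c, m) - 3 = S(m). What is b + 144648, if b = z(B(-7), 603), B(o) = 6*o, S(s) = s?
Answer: 145254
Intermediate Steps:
z(c, m) = 3 + m
b = 606 (b = 3 + 603 = 606)
b + 144648 = 606 + 144648 = 145254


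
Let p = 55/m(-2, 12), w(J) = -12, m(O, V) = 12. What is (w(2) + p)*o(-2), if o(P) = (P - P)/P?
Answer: 0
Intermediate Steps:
o(P) = 0 (o(P) = 0/P = 0)
p = 55/12 ≈ 4.5833
(w(2) + p)*o(-2) = (-12 + 55/12)*0 = -89/12*0 = 0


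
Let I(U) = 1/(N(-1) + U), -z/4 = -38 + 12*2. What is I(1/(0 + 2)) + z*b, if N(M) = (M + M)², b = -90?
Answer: -45358/9 ≈ -5039.8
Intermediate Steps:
N(M) = 4*M² (N(M) = (2*M)² = 4*M²)
z = 56 (z = -4*(-38 + 12*2) = -4*(-38 + 24) = -4*(-14) = 56)
I(U) = 1/(4 + U) (I(U) = 1/(4*(-1)² + U) = 1/(4*1 + U) = 1/(4 + U))
I(1/(0 + 2)) + z*b = 1/(4 + 1/(0 + 2)) + 56*(-90) = 1/(4 + 1/2) - 5040 = 1/(4 + ½) - 5040 = 1/(9/2) - 5040 = 2/9 - 5040 = -45358/9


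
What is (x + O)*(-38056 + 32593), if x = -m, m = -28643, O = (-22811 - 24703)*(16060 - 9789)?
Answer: 1627600609413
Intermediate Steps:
O = -297960294 (O = -47514*6271 = -297960294)
x = 28643 (x = -1*(-28643) = 28643)
(x + O)*(-38056 + 32593) = (28643 - 297960294)*(-38056 + 32593) = -297931651*(-5463) = 1627600609413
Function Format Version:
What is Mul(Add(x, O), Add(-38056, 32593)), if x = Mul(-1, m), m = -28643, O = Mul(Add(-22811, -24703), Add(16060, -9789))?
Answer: 1627600609413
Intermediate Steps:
O = -297960294 (O = Mul(-47514, 6271) = -297960294)
x = 28643 (x = Mul(-1, -28643) = 28643)
Mul(Add(x, O), Add(-38056, 32593)) = Mul(Add(28643, -297960294), Add(-38056, 32593)) = Mul(-297931651, -5463) = 1627600609413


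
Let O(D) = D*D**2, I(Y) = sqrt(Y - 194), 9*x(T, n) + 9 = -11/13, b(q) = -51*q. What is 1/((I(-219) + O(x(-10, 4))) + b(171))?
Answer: -22374155829533625/195155369120952346222 - 2565164201769*I*sqrt(413)/195155369120952346222 ≈ -0.00011465 - 2.6712e-7*I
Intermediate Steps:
x(T, n) = -128/117 (x(T, n) = -1 + (-11/13)/9 = -1 + (-11*1/13)/9 = -1 + (1/9)*(-11/13) = -1 - 11/117 = -128/117)
I(Y) = sqrt(-194 + Y)
O(D) = D**3
1/((I(-219) + O(x(-10, 4))) + b(171)) = 1/((sqrt(-194 - 219) + (-128/117)**3) - 51*171) = 1/((sqrt(-413) - 2097152/1601613) - 8721) = 1/((I*sqrt(413) - 2097152/1601613) - 8721) = 1/((-2097152/1601613 + I*sqrt(413)) - 8721) = 1/(-13969764125/1601613 + I*sqrt(413))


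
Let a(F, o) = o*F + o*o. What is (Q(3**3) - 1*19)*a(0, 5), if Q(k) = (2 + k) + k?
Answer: 925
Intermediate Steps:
a(F, o) = o**2 + F*o (a(F, o) = F*o + o**2 = o**2 + F*o)
Q(k) = 2 + 2*k
(Q(3**3) - 1*19)*a(0, 5) = ((2 + 2*3**3) - 1*19)*(5*(0 + 5)) = ((2 + 2*27) - 19)*(5*5) = ((2 + 54) - 19)*25 = (56 - 19)*25 = 37*25 = 925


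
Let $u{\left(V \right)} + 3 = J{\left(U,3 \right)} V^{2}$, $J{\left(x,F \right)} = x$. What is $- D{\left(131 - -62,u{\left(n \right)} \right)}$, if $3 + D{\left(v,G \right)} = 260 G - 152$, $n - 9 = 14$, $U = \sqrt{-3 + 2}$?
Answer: $935 - 137540 i \approx 935.0 - 1.3754 \cdot 10^{5} i$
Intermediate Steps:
$U = i$ ($U = \sqrt{-1} = i \approx 1.0 i$)
$n = 23$ ($n = 9 + 14 = 23$)
$u{\left(V \right)} = -3 + i V^{2}$
$D{\left(v,G \right)} = -155 + 260 G$ ($D{\left(v,G \right)} = -3 + \left(260 G - 152\right) = -3 + \left(-152 + 260 G\right) = -155 + 260 G$)
$- D{\left(131 - -62,u{\left(n \right)} \right)} = - (-155 + 260 \left(-3 + i 23^{2}\right)) = - (-155 + 260 \left(-3 + i 529\right)) = - (-155 + 260 \left(-3 + 529 i\right)) = - (-155 - \left(780 - 137540 i\right)) = - (-935 + 137540 i) = 935 - 137540 i$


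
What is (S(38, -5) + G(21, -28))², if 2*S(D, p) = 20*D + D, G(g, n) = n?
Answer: 137641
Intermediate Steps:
S(D, p) = 21*D/2 (S(D, p) = (20*D + D)/2 = (21*D)/2 = 21*D/2)
(S(38, -5) + G(21, -28))² = ((21/2)*38 - 28)² = (399 - 28)² = 371² = 137641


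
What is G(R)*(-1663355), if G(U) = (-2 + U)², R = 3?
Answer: -1663355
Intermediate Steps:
G(R)*(-1663355) = (-2 + 3)²*(-1663355) = 1²*(-1663355) = 1*(-1663355) = -1663355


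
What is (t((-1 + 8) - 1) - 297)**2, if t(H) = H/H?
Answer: 87616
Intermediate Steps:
t(H) = 1
(t((-1 + 8) - 1) - 297)**2 = (1 - 297)**2 = (-296)**2 = 87616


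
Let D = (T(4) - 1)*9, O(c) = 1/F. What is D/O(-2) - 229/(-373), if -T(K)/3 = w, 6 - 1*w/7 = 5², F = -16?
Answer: -21377147/373 ≈ -57311.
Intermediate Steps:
w = -133 (w = 42 - 7*5² = 42 - 7*25 = 42 - 175 = -133)
O(c) = -1/16 (O(c) = 1/(-16) = -1/16)
T(K) = 399 (T(K) = -3*(-133) = 399)
D = 3582 (D = (399 - 1)*9 = 398*9 = 3582)
D/O(-2) - 229/(-373) = 3582/(-1/16) - 229/(-373) = 3582*(-16) - 229*(-1/373) = -57312 + 229/373 = -21377147/373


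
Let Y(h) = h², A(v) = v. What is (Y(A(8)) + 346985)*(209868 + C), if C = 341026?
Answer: 191187211806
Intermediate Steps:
(Y(A(8)) + 346985)*(209868 + C) = (8² + 346985)*(209868 + 341026) = (64 + 346985)*550894 = 347049*550894 = 191187211806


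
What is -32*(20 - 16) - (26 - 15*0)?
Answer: -154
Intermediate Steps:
-32*(20 - 16) - (26 - 15*0) = -32*4 - (26 + 0) = -128 - 1*26 = -128 - 26 = -154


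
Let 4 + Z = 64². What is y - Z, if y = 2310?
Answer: -1782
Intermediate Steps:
Z = 4092 (Z = -4 + 64² = -4 + 4096 = 4092)
y - Z = 2310 - 1*4092 = 2310 - 4092 = -1782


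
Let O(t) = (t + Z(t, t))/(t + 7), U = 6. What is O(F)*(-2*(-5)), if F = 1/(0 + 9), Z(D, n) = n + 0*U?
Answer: 5/16 ≈ 0.31250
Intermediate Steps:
Z(D, n) = n (Z(D, n) = n + 0*6 = n + 0 = n)
F = 1/9 ≈ 0.11111
O(t) = 2*t/(7 + t) (O(t) = (t + t)/(t + 7) = (2*t)/(7 + t) = 2*t/(7 + t))
O(F)*(-2*(-5)) = (2*(1/9)/(7 + 1/9))*(-2*(-5)) = (2*(1/9)/(64/9))*10 = (2*(1/9)*(9/64))*10 = (1/32)*10 = 5/16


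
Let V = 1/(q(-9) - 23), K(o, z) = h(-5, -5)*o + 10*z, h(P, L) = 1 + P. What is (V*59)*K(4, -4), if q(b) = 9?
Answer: 236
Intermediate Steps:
K(o, z) = -4*o + 10*z (K(o, z) = (1 - 5)*o + 10*z = -4*o + 10*z)
V = -1/14 (V = 1/(9 - 23) = 1/(-14) = -1/14 ≈ -0.071429)
(V*59)*K(4, -4) = (-1/14*59)*(-4*4 + 10*(-4)) = -59*(-16 - 40)/14 = -59/14*(-56) = 236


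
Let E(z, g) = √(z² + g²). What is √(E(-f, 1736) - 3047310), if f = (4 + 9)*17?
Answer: √(-3047310 + √3062537) ≈ 1745.2*I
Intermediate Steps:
f = 221 (f = 13*17 = 221)
E(z, g) = √(g² + z²)
√(E(-f, 1736) - 3047310) = √(√(1736² + (-1*221)²) - 3047310) = √(√(3013696 + (-221)²) - 3047310) = √(√(3013696 + 48841) - 3047310) = √(√3062537 - 3047310) = √(-3047310 + √3062537)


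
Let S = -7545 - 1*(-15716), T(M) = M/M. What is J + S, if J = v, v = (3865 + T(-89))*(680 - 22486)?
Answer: -84293825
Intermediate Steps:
T(M) = 1
S = 8171 (S = -7545 + 15716 = 8171)
v = -84301996 (v = (3865 + 1)*(680 - 22486) = 3866*(-21806) = -84301996)
J = -84301996
J + S = -84301996 + 8171 = -84293825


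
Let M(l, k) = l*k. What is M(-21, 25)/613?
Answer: -525/613 ≈ -0.85644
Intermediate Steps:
M(l, k) = k*l
M(-21, 25)/613 = (25*(-21))/613 = -525*1/613 = -525/613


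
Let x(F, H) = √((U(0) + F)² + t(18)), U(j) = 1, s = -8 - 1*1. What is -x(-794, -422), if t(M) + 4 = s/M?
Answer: -√2515378/2 ≈ -793.00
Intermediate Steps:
s = -9 (s = -8 - 1 = -9)
t(M) = -4 - 9/M
x(F, H) = √(-9/2 + (1 + F)²) (x(F, H) = √((1 + F)² + (-4 - 9/18)) = √((1 + F)² + (-4 - 9*1/18)) = √((1 + F)² + (-4 - ½)) = √((1 + F)² - 9/2) = √(-9/2 + (1 + F)²))
-x(-794, -422) = -√(-18 + 4*(1 - 794)²)/2 = -√(-18 + 4*(-793)²)/2 = -√(-18 + 4*628849)/2 = -√(-18 + 2515396)/2 = -√2515378/2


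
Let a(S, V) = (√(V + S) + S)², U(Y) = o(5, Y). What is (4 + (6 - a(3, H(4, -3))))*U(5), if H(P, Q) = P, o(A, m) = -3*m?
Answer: 90 + 90*√7 ≈ 328.12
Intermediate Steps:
U(Y) = -3*Y
a(S, V) = (S + √(S + V))² (a(S, V) = (√(S + V) + S)² = (S + √(S + V))²)
(4 + (6 - a(3, H(4, -3))))*U(5) = (4 + (6 - (3 + √(3 + 4))²))*(-3*5) = (4 + (6 - (3 + √7)²))*(-15) = (10 - (3 + √7)²)*(-15) = -150 + 15*(3 + √7)²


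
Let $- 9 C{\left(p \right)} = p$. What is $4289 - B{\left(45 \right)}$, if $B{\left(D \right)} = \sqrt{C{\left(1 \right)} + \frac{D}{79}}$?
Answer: $4289 - \frac{\sqrt{25754}}{237} \approx 4288.3$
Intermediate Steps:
$C{\left(p \right)} = - \frac{p}{9}$
$B{\left(D \right)} = \sqrt{- \frac{1}{9} + \frac{D}{79}}$ ($B{\left(D \right)} = \sqrt{\left(- \frac{1}{9}\right) 1 + \frac{D}{79}} = \sqrt{- \frac{1}{9} + D \frac{1}{79}} = \sqrt{- \frac{1}{9} + \frac{D}{79}}$)
$4289 - B{\left(45 \right)} = 4289 - \frac{\sqrt{-6241 + 711 \cdot 45}}{237} = 4289 - \frac{\sqrt{-6241 + 31995}}{237} = 4289 - \frac{\sqrt{25754}}{237}$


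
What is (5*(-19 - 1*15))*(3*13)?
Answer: -6630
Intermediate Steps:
(5*(-19 - 1*15))*(3*13) = (5*(-19 - 15))*39 = (5*(-34))*39 = -170*39 = -6630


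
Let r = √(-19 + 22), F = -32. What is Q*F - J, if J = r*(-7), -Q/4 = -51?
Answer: -6528 + 7*√3 ≈ -6515.9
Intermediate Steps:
Q = 204 (Q = -4*(-51) = 204)
r = √3 ≈ 1.7320
J = -7*√3 (J = √3*(-7) = -7*√3 ≈ -12.124)
Q*F - J = 204*(-32) - (-7)*√3 = -6528 + 7*√3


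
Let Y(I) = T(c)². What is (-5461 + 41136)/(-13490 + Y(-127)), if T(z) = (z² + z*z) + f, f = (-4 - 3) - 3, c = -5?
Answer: -7135/2378 ≈ -3.0004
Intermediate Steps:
f = -10 (f = -7 - 3 = -10)
T(z) = -10 + 2*z² (T(z) = (z² + z*z) - 10 = (z² + z²) - 10 = 2*z² - 10 = -10 + 2*z²)
Y(I) = 1600 (Y(I) = (-10 + 2*(-5)²)² = (-10 + 2*25)² = (-10 + 50)² = 40² = 1600)
(-5461 + 41136)/(-13490 + Y(-127)) = (-5461 + 41136)/(-13490 + 1600) = 35675/(-11890) = 35675*(-1/11890) = -7135/2378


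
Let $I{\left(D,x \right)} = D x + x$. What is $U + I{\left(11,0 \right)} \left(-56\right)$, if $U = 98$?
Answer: $98$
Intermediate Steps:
$I{\left(D,x \right)} = x + D x$
$U + I{\left(11,0 \right)} \left(-56\right) = 98 + 0 \left(1 + 11\right) \left(-56\right) = 98 + 0 \cdot 12 \left(-56\right) = 98 + 0 \left(-56\right) = 98 + 0 = 98$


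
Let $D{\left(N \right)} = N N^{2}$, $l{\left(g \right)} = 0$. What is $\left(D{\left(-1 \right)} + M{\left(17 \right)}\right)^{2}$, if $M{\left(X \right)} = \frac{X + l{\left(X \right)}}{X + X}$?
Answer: $\frac{1}{4} \approx 0.25$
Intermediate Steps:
$D{\left(N \right)} = N^{3}$
$M{\left(X \right)} = \frac{1}{2}$ ($M{\left(X \right)} = \frac{X + 0}{X + X} = \frac{X}{2 X} = X \frac{1}{2 X} = \frac{1}{2}$)
$\left(D{\left(-1 \right)} + M{\left(17 \right)}\right)^{2} = \left(\left(-1\right)^{3} + \frac{1}{2}\right)^{2} = \left(-1 + \frac{1}{2}\right)^{2} = \left(- \frac{1}{2}\right)^{2} = \frac{1}{4}$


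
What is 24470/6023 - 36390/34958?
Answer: 318122645/105276017 ≈ 3.0218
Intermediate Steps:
24470/6023 - 36390/34958 = 24470*(1/6023) - 36390*1/34958 = 24470/6023 - 18195/17479 = 318122645/105276017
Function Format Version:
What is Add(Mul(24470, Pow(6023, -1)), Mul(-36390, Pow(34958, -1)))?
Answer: Rational(318122645, 105276017) ≈ 3.0218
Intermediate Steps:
Add(Mul(24470, Pow(6023, -1)), Mul(-36390, Pow(34958, -1))) = Add(Mul(24470, Rational(1, 6023)), Mul(-36390, Rational(1, 34958))) = Add(Rational(24470, 6023), Rational(-18195, 17479)) = Rational(318122645, 105276017)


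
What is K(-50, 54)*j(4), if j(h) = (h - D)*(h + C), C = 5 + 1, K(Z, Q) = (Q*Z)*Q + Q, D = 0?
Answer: -5829840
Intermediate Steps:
K(Z, Q) = Q + Z*Q**2 (K(Z, Q) = Z*Q**2 + Q = Q + Z*Q**2)
C = 6
j(h) = h*(6 + h) (j(h) = (h - 1*0)*(h + 6) = (h + 0)*(6 + h) = h*(6 + h))
K(-50, 54)*j(4) = (54*(1 + 54*(-50)))*(4*(6 + 4)) = (54*(1 - 2700))*(4*10) = (54*(-2699))*40 = -145746*40 = -5829840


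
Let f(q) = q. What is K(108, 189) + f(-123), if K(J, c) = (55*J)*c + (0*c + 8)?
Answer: 1122545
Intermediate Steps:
K(J, c) = 8 + 55*J*c (K(J, c) = 55*J*c + (0 + 8) = 55*J*c + 8 = 8 + 55*J*c)
K(108, 189) + f(-123) = (8 + 55*108*189) - 123 = (8 + 1122660) - 123 = 1122668 - 123 = 1122545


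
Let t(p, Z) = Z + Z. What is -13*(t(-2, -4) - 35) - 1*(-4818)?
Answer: 5377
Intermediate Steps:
t(p, Z) = 2*Z
-13*(t(-2, -4) - 35) - 1*(-4818) = -13*(2*(-4) - 35) - 1*(-4818) = -13*(-8 - 35) + 4818 = -13*(-43) + 4818 = 559 + 4818 = 5377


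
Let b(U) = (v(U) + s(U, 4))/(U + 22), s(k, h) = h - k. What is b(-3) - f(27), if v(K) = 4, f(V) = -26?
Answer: 505/19 ≈ 26.579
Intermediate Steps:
b(U) = (8 - U)/(22 + U) (b(U) = (4 + (4 - U))/(U + 22) = (8 - U)/(22 + U))
b(-3) - f(27) = (8 - 1*(-3))/(22 - 3) - 1*(-26) = (8 + 3)/19 + 26 = (1/19)*11 + 26 = 11/19 + 26 = 505/19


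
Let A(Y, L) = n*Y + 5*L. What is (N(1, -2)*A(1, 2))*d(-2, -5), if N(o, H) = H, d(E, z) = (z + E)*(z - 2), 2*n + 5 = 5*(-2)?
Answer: -245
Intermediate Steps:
n = -15/2 (n = -5/2 + (5*(-2))/2 = -5/2 + (1/2)*(-10) = -5/2 - 5 = -15/2 ≈ -7.5000)
d(E, z) = (-2 + z)*(E + z) (d(E, z) = (E + z)*(-2 + z) = (-2 + z)*(E + z))
A(Y, L) = 5*L - 15*Y/2 (A(Y, L) = -15*Y/2 + 5*L = 5*L - 15*Y/2)
(N(1, -2)*A(1, 2))*d(-2, -5) = (-2*(5*2 - 15/2*1))*((-5)**2 - 2*(-2) - 2*(-5) - 2*(-5)) = (-2*(10 - 15/2))*(25 + 4 + 10 + 10) = -2*5/2*49 = -5*49 = -245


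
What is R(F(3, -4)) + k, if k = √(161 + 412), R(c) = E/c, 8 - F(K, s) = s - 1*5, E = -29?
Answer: -29/17 + √573 ≈ 22.232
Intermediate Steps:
F(K, s) = 13 - s (F(K, s) = 8 - (s - 1*5) = 8 - (s - 5) = 8 - (-5 + s) = 8 + (5 - s) = 13 - s)
R(c) = -29/c
k = √573 ≈ 23.937
R(F(3, -4)) + k = -29/(13 - 1*(-4)) + √573 = -29/(13 + 4) + √573 = -29/17 + √573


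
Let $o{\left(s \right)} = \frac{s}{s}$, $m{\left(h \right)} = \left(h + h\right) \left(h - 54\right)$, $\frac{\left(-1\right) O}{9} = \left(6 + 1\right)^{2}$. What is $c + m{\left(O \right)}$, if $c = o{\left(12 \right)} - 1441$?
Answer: $435150$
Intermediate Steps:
$O = -441$ ($O = - 9 \left(6 + 1\right)^{2} = - 9 \cdot 7^{2} = \left(-9\right) 49 = -441$)
$m{\left(h \right)} = 2 h \left(-54 + h\right)$
$o{\left(s \right)} = 1$
$c = -1440$ ($c = 1 - 1441 = -1440$)
$c + m{\left(O \right)} = -1440 + 2 \left(-441\right) \left(-54 - 441\right) = -1440 + 2 \left(-441\right) \left(-495\right) = -1440 + 436590 = 435150$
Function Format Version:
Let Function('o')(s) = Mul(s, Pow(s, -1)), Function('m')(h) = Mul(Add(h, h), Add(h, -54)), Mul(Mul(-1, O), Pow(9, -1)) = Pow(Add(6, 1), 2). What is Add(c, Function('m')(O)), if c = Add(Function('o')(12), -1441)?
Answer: 435150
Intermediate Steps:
O = -441 (O = Mul(-9, Pow(Add(6, 1), 2)) = Mul(-9, Pow(7, 2)) = Mul(-9, 49) = -441)
Function('m')(h) = Mul(2, h, Add(-54, h)) (Function('m')(h) = Mul(Mul(2, h), Add(-54, h)) = Mul(2, h, Add(-54, h)))
Function('o')(s) = 1
c = -1440 (c = Add(1, -1441) = -1440)
Add(c, Function('m')(O)) = Add(-1440, Mul(2, -441, Add(-54, -441))) = Add(-1440, Mul(2, -441, -495)) = Add(-1440, 436590) = 435150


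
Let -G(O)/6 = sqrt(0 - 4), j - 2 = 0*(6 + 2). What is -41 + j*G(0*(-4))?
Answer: -41 - 24*I ≈ -41.0 - 24.0*I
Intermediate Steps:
j = 2 (j = 2 + 0*(6 + 2) = 2 + 0*8 = 2 + 0 = 2)
G(O) = -12*I (G(O) = -6*sqrt(0 - 4) = -12*I)
-41 + j*G(0*(-4)) = -41 + 2*(-12*I) = -41 - 24*I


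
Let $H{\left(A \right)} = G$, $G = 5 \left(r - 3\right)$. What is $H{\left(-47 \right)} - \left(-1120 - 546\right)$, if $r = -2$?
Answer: $1641$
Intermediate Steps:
$G = -25$ ($G = 5 \left(-2 - 3\right) = 5 \left(-5\right) = -25$)
$H{\left(A \right)} = -25$
$H{\left(-47 \right)} - \left(-1120 - 546\right) = -25 - \left(-1120 - 546\right) = -25 - -1666 = -25 + 1666 = 1641$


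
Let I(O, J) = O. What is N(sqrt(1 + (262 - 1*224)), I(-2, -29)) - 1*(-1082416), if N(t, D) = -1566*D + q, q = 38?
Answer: 1085586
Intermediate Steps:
N(t, D) = 38 - 1566*D (N(t, D) = -1566*D + 38 = 38 - 1566*D)
N(sqrt(1 + (262 - 1*224)), I(-2, -29)) - 1*(-1082416) = (38 - 1566*(-2)) - 1*(-1082416) = (38 + 3132) + 1082416 = 3170 + 1082416 = 1085586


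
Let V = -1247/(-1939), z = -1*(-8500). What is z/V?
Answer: 16481500/1247 ≈ 13217.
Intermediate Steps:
z = 8500
V = 1247/1939 (V = -1247*(-1/1939) = 1247/1939 ≈ 0.64312)
z/V = 8500/(1247/1939) = 8500*(1939/1247) = 16481500/1247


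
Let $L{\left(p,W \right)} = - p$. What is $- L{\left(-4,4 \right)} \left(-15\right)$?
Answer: $60$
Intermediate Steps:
$- L{\left(-4,4 \right)} \left(-15\right) = - \left(-1\right) \left(-4\right) \left(-15\right) = \left(-1\right) 4 \left(-15\right) = \left(-4\right) \left(-15\right) = 60$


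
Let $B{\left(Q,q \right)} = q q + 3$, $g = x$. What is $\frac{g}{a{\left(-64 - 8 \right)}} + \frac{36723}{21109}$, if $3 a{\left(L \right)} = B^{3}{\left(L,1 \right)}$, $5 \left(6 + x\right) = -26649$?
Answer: $- \frac{1677749673}{6754880} \approx -248.38$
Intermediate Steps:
$x = - \frac{26679}{5}$ ($x = -6 + \frac{1}{5} \left(-26649\right) = -6 - \frac{26649}{5} = - \frac{26679}{5} \approx -5335.8$)
$g = - \frac{26679}{5} \approx -5335.8$
$B{\left(Q,q \right)} = 3 + q^{2}$ ($B{\left(Q,q \right)} = q^{2} + 3 = 3 + q^{2}$)
$a{\left(L \right)} = \frac{64}{3}$ ($a{\left(L \right)} = \frac{\left(3 + 1^{2}\right)^{3}}{3} = \frac{\left(3 + 1\right)^{3}}{3} = \frac{4^{3}}{3} = \frac{1}{3} \cdot 64 = \frac{64}{3}$)
$\frac{g}{a{\left(-64 - 8 \right)}} + \frac{36723}{21109} = - \frac{26679}{5 \cdot \frac{64}{3}} + \frac{36723}{21109} = \left(- \frac{26679}{5}\right) \frac{3}{64} + 36723 \cdot \frac{1}{21109} = - \frac{80037}{320} + \frac{36723}{21109} = - \frac{1677749673}{6754880}$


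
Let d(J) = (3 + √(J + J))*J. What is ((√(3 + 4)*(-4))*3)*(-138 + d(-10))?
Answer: 2016*√7 + 240*I*√35 ≈ 5333.8 + 1419.9*I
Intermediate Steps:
d(J) = J*(3 + √2*√J) (d(J) = (3 + √(2*J))*J = (3 + √2*√J)*J = J*(3 + √2*√J))
((√(3 + 4)*(-4))*3)*(-138 + d(-10)) = ((√(3 + 4)*(-4))*3)*(-138 + (3*(-10) + √2*(-10)^(3/2))) = ((√7*(-4))*3)*(-138 + (-30 + √2*(-10*I*√10))) = (-4*√7*3)*(-138 + (-30 - 20*I*√5)) = (-12*√7)*(-168 - 20*I*√5) = -12*√7*(-168 - 20*I*√5)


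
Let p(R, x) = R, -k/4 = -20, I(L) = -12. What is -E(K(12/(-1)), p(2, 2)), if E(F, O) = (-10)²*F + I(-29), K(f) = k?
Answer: -7988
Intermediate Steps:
k = 80 (k = -4*(-20) = 80)
K(f) = 80
E(F, O) = -12 + 100*F (E(F, O) = (-10)²*F - 12 = 100*F - 12 = -12 + 100*F)
-E(K(12/(-1)), p(2, 2)) = -(-12 + 100*80) = -(-12 + 8000) = -1*7988 = -7988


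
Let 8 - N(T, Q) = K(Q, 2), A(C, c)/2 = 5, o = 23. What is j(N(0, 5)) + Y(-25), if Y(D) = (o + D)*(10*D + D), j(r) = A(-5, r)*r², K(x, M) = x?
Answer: 640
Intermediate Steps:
A(C, c) = 10 (A(C, c) = 2*5 = 10)
N(T, Q) = 8 - Q
j(r) = 10*r²
Y(D) = 11*D*(23 + D) (Y(D) = (23 + D)*(10*D + D) = (23 + D)*(11*D) = 11*D*(23 + D))
j(N(0, 5)) + Y(-25) = 10*(8 - 1*5)² + 11*(-25)*(23 - 25) = 10*(8 - 5)² + 11*(-25)*(-2) = 10*3² + 550 = 10*9 + 550 = 90 + 550 = 640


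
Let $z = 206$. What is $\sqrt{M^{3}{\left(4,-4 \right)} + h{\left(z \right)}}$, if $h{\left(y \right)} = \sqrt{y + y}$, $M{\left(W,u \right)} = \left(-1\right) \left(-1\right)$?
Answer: $\sqrt{1 + 2 \sqrt{103}} \approx 4.615$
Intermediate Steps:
$M{\left(W,u \right)} = 1$
$h{\left(y \right)} = \sqrt{2} \sqrt{y}$ ($h{\left(y \right)} = \sqrt{2 y} = \sqrt{2} \sqrt{y}$)
$\sqrt{M^{3}{\left(4,-4 \right)} + h{\left(z \right)}} = \sqrt{1^{3} + \sqrt{2} \sqrt{206}} = \sqrt{1 + 2 \sqrt{103}}$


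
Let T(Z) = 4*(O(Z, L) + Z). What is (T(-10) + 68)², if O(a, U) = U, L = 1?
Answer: 1024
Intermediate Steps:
T(Z) = 4 + 4*Z (T(Z) = 4*(1 + Z) = 4 + 4*Z)
(T(-10) + 68)² = ((4 + 4*(-10)) + 68)² = ((4 - 40) + 68)² = (-36 + 68)² = 32² = 1024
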